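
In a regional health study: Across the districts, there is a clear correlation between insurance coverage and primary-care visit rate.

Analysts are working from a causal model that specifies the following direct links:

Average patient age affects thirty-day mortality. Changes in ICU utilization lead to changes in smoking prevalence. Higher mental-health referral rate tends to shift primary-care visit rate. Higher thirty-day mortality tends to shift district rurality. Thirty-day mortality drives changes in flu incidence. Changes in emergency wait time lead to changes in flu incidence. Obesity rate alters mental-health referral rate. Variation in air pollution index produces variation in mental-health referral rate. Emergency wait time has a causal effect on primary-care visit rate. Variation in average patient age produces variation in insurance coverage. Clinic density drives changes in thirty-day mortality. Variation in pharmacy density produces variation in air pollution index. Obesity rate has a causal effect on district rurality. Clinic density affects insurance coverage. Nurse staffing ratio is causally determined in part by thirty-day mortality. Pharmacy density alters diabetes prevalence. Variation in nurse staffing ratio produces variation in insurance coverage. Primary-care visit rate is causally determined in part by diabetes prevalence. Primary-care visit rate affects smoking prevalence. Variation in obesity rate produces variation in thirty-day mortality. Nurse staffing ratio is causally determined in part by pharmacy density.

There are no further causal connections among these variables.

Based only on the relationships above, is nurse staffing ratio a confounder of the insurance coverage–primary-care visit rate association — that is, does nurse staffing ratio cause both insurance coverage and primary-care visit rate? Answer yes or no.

no

Nurse staffing ratio has no stated causal path to primary-care visit rate. A confounder must cause both variables, so nurse staffing ratio does not qualify.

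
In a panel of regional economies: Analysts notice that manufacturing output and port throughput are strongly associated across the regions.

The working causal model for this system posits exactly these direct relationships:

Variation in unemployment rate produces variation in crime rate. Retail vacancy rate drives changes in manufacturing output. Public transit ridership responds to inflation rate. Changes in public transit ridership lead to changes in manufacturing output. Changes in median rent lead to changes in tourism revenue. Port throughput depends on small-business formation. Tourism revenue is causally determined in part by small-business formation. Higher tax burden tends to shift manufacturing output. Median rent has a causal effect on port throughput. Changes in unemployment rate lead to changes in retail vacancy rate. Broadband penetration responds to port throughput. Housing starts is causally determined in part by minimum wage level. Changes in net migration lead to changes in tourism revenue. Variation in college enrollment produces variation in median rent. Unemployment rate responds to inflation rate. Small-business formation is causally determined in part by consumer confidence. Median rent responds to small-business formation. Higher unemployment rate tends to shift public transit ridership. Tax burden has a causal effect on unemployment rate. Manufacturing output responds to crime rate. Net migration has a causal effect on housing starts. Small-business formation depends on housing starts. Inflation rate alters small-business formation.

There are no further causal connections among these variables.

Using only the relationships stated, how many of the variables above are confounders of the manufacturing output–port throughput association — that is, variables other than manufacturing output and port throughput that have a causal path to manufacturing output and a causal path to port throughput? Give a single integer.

The common causes are: inflation rate (to manufacturing output via inflation rate → public transit ridership → manufacturing output; to port throughput via inflation rate → small-business formation → port throughput).
Every other variable lacks a causal path to at least one of manufacturing output and port throughput.

1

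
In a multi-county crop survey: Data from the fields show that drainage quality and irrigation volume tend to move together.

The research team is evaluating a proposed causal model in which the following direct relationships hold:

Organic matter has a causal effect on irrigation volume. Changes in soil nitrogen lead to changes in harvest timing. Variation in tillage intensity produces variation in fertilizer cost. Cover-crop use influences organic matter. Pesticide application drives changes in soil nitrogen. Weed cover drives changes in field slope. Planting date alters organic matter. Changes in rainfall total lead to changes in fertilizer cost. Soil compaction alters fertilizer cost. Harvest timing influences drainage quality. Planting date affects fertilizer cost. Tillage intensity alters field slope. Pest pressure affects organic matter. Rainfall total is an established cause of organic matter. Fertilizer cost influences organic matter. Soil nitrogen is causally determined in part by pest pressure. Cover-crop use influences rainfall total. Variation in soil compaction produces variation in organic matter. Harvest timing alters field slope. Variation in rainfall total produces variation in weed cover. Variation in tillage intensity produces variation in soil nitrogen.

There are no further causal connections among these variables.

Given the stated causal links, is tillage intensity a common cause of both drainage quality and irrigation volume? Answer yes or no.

yes

Tillage intensity has a causal path to drainage quality (tillage intensity → soil nitrogen → harvest timing → drainage quality) and to irrigation volume (tillage intensity → fertilizer cost → organic matter → irrigation volume), so it is a common cause of both — a confounder.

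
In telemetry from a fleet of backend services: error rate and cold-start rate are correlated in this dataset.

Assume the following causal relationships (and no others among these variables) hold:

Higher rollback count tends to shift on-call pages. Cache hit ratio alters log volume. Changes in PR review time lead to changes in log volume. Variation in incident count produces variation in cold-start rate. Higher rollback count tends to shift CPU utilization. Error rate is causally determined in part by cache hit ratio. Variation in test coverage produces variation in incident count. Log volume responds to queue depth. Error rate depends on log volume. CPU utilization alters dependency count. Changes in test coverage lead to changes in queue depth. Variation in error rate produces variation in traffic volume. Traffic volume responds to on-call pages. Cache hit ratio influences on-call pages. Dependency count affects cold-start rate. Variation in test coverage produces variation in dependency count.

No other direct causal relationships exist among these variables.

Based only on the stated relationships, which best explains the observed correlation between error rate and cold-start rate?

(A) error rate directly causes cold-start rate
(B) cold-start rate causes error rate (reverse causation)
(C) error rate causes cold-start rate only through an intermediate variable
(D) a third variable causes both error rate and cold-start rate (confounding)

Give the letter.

D

Test coverage causes error rate (test coverage → queue depth → log volume → error rate) and cold-start rate (test coverage → dependency count → cold-start rate) — a common cause creating the correlation.
There is no stated path from error rate to cold-start rate or from cold-start rate to error rate, so neither direct nor reverse causation applies.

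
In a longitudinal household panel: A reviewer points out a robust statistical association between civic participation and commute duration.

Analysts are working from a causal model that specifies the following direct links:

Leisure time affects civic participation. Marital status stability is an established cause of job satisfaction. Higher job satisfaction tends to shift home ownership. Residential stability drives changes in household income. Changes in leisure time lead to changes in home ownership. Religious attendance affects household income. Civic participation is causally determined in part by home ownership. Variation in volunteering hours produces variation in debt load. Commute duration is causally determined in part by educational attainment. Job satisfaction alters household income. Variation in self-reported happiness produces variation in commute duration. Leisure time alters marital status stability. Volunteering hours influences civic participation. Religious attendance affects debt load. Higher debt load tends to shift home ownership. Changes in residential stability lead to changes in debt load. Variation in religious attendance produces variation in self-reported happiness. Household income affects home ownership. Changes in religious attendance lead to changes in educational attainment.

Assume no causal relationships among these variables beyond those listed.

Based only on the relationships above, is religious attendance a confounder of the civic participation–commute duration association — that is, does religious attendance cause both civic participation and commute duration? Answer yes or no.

Religious attendance has a causal path to civic participation (religious attendance → household income → home ownership → civic participation) and to commute duration (religious attendance → self-reported happiness → commute duration), so it is a common cause of both — a confounder.

yes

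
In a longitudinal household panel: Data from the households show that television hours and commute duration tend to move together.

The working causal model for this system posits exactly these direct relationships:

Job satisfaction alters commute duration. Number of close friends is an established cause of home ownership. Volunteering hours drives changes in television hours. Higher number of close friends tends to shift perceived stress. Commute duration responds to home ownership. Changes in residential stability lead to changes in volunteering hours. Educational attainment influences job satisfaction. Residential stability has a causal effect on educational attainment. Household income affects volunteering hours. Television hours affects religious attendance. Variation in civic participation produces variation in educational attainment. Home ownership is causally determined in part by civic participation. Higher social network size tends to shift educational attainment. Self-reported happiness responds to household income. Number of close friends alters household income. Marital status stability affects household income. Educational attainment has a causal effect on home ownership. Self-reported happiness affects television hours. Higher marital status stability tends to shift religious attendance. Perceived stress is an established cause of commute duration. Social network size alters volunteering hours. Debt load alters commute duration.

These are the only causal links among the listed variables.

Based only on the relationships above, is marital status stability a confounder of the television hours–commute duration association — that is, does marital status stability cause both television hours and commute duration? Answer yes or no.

no

Marital status stability has no stated causal path to commute duration. A confounder must cause both variables, so marital status stability does not qualify.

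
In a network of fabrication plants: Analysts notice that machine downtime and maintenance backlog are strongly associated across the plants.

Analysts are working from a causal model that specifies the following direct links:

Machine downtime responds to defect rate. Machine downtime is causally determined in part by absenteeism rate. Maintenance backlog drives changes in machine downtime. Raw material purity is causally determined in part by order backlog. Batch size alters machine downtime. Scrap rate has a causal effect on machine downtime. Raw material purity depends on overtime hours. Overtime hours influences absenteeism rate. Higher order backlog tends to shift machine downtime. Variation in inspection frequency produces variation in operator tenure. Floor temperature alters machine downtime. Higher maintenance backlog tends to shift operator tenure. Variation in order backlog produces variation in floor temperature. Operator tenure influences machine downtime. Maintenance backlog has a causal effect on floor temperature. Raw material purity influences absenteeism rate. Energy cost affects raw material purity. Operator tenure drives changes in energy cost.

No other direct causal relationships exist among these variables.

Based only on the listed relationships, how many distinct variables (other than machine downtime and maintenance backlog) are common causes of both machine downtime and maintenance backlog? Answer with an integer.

0

No listed variable has a causal path to both machine downtime and maintenance backlog, so there are no common causes.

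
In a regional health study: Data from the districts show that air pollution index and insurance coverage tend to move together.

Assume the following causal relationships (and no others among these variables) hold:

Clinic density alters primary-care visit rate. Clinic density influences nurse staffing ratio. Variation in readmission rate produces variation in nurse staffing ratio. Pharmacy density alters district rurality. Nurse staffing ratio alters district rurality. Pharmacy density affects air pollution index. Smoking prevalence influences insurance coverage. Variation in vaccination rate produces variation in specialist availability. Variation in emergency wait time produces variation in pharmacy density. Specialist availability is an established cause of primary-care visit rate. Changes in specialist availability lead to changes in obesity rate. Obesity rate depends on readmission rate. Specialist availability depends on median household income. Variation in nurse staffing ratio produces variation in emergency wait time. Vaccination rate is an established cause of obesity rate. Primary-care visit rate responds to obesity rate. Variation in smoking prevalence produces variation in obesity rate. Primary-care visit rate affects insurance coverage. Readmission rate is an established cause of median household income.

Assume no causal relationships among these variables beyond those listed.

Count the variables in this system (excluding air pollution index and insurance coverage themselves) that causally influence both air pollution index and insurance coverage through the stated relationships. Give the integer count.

The common causes are: clinic density (to air pollution index via clinic density → nurse staffing ratio → emergency wait time → pharmacy density → air pollution index; to insurance coverage via clinic density → primary-care visit rate → insurance coverage); readmission rate (to air pollution index via readmission rate → nurse staffing ratio → emergency wait time → pharmacy density → air pollution index; to insurance coverage via readmission rate → obesity rate → primary-care visit rate → insurance coverage).
Every other variable lacks a causal path to at least one of air pollution index and insurance coverage.

2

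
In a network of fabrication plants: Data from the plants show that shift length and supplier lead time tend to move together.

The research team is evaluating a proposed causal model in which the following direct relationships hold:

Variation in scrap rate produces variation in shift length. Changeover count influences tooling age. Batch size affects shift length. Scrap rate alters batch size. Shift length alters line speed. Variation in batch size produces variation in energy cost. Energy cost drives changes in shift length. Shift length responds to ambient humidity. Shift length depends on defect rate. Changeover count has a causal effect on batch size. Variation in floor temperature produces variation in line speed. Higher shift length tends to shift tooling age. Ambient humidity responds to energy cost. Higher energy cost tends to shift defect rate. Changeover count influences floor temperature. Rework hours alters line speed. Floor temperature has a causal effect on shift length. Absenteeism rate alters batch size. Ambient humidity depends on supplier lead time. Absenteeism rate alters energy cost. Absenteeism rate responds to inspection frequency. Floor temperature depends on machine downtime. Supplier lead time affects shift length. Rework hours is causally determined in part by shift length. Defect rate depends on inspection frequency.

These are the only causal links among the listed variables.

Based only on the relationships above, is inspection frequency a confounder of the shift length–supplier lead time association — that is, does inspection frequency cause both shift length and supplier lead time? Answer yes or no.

no

Inspection frequency has no stated causal path to supplier lead time. A confounder must cause both variables, so inspection frequency does not qualify.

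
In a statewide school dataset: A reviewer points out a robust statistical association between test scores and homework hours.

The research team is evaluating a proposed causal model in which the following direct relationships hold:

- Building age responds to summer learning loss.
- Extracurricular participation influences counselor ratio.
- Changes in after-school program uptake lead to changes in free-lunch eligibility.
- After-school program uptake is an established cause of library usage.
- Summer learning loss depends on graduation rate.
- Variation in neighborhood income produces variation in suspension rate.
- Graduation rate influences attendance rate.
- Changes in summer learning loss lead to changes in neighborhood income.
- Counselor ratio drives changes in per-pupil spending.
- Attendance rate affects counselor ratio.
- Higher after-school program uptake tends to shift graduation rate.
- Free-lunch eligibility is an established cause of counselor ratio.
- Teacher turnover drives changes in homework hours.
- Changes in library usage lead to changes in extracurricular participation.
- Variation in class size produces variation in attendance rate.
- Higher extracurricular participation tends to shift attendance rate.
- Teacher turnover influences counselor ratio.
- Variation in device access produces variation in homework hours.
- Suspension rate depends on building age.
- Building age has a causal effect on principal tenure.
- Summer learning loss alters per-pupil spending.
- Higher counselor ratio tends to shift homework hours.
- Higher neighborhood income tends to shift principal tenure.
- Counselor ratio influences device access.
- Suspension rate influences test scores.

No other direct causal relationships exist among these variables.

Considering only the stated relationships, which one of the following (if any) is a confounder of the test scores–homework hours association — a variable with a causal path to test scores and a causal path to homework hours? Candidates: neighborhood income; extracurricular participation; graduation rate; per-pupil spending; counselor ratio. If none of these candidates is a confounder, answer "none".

Graduation rate causes test scores (graduation rate → summer learning loss → neighborhood income → suspension rate → test scores) and also causes homework hours (graduation rate → attendance rate → counselor ratio → homework hours); it is a common cause of both.
Each of the other candidates lacks a causal path to at least one of test scores and homework hours, so they do not confound the relationship.

graduation rate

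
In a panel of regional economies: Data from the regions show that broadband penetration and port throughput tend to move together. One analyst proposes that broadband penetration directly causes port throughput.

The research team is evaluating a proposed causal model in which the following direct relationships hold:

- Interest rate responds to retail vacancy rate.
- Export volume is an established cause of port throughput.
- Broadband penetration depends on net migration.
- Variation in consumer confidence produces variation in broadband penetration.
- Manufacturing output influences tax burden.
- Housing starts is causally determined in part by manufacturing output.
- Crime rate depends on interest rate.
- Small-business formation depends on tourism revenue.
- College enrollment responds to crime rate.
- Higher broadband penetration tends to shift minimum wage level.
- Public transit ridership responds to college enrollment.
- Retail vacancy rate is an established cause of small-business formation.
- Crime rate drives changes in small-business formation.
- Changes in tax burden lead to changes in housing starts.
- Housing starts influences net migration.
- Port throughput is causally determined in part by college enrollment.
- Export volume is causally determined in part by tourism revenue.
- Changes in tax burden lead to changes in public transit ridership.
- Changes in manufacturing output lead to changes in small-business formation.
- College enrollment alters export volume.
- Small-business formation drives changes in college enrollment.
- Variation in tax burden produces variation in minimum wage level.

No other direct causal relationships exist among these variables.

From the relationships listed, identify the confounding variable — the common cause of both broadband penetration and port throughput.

Manufacturing output has a causal path to broadband penetration (manufacturing output → housing starts → net migration → broadband penetration) and a separate causal path to port throughput (manufacturing output → small-business formation → college enrollment → port throughput), so it is a common cause of both.
No stated relationship gives broadband penetration a causal route to port throughput, so the correlation is explained by the shared upstream cause rather than a direct effect.

manufacturing output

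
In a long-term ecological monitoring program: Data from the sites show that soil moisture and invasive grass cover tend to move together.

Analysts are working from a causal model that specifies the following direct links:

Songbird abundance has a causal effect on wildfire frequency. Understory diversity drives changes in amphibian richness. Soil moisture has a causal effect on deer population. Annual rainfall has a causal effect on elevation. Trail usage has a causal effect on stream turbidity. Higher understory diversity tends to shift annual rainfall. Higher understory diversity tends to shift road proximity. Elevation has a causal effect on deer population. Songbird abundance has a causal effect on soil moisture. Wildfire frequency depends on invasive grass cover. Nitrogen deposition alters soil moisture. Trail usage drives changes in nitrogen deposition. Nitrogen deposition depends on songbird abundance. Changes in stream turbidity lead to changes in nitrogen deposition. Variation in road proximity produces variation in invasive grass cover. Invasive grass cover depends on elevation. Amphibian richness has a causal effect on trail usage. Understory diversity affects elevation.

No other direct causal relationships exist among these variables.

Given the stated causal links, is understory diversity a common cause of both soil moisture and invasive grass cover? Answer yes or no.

yes

Understory diversity has a causal path to soil moisture (understory diversity → amphibian richness → trail usage → nitrogen deposition → soil moisture) and to invasive grass cover (understory diversity → elevation → invasive grass cover), so it is a common cause of both — a confounder.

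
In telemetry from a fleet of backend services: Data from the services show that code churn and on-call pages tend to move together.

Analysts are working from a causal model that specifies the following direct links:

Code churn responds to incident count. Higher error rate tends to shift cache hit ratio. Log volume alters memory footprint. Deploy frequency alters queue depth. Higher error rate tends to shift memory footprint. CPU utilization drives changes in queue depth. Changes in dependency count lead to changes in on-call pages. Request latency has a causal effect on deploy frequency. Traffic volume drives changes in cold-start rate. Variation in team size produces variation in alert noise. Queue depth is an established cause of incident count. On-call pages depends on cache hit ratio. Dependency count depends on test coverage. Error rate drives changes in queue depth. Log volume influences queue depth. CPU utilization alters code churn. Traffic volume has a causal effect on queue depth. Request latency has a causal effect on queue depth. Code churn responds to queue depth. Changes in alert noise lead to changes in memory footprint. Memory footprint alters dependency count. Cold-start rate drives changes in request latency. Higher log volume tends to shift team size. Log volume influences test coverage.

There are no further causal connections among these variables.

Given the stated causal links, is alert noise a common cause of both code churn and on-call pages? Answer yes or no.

no

Alert noise has no stated causal path to code churn. A confounder must cause both variables, so alert noise does not qualify.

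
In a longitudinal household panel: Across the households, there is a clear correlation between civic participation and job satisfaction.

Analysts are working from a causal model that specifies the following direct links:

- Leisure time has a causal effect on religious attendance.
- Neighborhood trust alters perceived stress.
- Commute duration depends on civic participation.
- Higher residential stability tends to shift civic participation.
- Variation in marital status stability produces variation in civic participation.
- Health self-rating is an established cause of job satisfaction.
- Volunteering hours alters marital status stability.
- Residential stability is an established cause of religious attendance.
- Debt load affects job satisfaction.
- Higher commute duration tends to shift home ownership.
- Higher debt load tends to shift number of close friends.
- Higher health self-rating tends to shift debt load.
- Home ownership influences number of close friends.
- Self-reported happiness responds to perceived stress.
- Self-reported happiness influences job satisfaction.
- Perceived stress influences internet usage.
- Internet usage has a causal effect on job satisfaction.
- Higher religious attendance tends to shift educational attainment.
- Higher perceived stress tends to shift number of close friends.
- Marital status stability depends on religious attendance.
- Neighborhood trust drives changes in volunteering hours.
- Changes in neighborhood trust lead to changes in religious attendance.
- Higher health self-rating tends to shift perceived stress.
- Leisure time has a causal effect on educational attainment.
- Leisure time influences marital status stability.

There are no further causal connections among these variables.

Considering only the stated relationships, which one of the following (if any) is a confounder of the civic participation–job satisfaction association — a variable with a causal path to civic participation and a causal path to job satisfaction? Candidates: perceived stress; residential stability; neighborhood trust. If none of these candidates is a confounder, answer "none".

neighborhood trust

Neighborhood trust causes civic participation (neighborhood trust → volunteering hours → marital status stability → civic participation) and also causes job satisfaction (neighborhood trust → perceived stress → self-reported happiness → job satisfaction); it is a common cause of both.
Each of the other candidates lacks a causal path to at least one of civic participation and job satisfaction, so they do not confound the relationship.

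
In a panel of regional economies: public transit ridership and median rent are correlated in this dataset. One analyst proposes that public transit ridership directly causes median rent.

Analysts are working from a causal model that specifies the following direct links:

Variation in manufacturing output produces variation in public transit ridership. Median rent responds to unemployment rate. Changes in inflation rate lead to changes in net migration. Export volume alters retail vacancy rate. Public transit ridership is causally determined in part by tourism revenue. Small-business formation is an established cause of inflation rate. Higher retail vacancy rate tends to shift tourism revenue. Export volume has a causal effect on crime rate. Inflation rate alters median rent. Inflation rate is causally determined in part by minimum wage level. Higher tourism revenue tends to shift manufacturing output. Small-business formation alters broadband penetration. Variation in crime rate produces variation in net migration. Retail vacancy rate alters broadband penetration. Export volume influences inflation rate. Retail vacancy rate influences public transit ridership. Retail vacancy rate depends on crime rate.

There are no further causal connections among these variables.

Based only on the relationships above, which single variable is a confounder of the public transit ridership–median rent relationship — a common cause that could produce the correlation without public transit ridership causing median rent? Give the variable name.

export volume

Export volume has a causal path to public transit ridership (export volume → retail vacancy rate → public transit ridership) and a separate causal path to median rent (export volume → inflation rate → median rent), so it is a common cause of both.
No stated relationship gives public transit ridership a causal route to median rent, so the correlation is explained by the shared upstream cause rather than a direct effect.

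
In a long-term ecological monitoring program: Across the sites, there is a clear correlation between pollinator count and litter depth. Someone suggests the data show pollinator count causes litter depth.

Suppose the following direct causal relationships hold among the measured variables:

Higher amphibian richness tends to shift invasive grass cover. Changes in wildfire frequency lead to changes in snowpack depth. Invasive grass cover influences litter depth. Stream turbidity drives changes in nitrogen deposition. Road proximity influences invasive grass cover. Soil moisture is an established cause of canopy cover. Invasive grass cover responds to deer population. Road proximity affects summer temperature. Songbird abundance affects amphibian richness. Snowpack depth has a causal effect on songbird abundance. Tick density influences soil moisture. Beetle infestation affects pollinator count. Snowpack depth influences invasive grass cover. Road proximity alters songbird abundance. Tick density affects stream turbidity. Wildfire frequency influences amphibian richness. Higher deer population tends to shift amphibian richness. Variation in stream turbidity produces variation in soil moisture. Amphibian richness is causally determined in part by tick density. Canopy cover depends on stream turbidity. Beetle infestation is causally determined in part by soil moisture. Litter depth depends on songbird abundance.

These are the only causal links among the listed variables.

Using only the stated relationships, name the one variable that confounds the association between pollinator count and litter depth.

tick density

Tick density has a causal path to pollinator count (tick density → soil moisture → beetle infestation → pollinator count) and a separate causal path to litter depth (tick density → amphibian richness → invasive grass cover → litter depth), so it is a common cause of both.
No stated relationship gives pollinator count a causal route to litter depth, so the correlation is explained by the shared upstream cause rather than a direct effect.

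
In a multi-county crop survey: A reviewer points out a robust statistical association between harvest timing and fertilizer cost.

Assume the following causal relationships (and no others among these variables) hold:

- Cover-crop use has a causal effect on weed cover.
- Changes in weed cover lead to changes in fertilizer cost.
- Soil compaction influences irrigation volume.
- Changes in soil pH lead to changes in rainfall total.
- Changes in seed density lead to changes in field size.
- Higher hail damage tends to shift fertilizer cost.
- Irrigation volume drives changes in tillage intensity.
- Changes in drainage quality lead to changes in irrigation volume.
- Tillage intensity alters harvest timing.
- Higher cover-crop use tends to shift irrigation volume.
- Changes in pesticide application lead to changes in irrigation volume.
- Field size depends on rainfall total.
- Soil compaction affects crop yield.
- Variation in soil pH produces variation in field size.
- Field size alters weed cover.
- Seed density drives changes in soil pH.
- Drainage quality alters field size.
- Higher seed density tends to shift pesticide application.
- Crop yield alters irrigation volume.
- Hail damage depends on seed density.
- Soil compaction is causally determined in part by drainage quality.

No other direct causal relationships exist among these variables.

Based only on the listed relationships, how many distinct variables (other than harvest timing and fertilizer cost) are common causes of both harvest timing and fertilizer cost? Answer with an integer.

3

The common causes are: cover-crop use (to harvest timing via cover-crop use → irrigation volume → tillage intensity → harvest timing; to fertilizer cost via cover-crop use → weed cover → fertilizer cost); drainage quality (to harvest timing via drainage quality → irrigation volume → tillage intensity → harvest timing; to fertilizer cost via drainage quality → field size → weed cover → fertilizer cost); seed density (to harvest timing via seed density → pesticide application → irrigation volume → tillage intensity → harvest timing; to fertilizer cost via seed density → hail damage → fertilizer cost).
Every other variable lacks a causal path to at least one of harvest timing and fertilizer cost.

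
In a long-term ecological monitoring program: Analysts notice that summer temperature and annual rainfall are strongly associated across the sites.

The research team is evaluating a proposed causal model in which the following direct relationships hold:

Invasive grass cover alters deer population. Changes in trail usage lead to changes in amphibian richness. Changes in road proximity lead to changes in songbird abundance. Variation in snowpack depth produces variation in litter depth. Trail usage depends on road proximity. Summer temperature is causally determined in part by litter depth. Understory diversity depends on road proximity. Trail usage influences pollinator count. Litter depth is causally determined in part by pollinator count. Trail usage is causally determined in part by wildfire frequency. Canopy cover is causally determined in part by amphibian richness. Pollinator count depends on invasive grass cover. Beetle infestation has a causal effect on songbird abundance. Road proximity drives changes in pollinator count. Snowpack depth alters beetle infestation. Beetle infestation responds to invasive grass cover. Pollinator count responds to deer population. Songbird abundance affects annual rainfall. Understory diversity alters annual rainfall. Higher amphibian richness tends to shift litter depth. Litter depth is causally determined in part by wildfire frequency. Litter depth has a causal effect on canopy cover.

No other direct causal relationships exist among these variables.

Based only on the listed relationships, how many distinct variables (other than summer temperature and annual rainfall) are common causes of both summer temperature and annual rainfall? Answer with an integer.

The common causes are: invasive grass cover (to summer temperature via invasive grass cover → pollinator count → litter depth → summer temperature; to annual rainfall via invasive grass cover → beetle infestation → songbird abundance → annual rainfall); road proximity (to summer temperature via road proximity → pollinator count → litter depth → summer temperature; to annual rainfall via road proximity → songbird abundance → annual rainfall); snowpack depth (to summer temperature via snowpack depth → litter depth → summer temperature; to annual rainfall via snowpack depth → beetle infestation → songbird abundance → annual rainfall).
Every other variable lacks a causal path to at least one of summer temperature and annual rainfall.

3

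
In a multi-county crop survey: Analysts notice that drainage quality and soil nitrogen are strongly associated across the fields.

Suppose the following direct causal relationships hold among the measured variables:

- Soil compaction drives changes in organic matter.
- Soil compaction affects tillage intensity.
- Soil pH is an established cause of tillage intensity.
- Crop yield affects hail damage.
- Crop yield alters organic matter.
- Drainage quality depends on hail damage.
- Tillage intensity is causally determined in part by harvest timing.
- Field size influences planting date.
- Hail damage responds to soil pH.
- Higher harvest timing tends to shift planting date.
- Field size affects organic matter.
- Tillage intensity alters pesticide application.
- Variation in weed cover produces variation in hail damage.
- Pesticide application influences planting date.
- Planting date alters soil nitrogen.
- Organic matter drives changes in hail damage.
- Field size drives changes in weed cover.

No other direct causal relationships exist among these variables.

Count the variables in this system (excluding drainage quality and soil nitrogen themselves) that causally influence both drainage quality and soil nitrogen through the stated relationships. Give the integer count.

3

The common causes are: field size (to drainage quality via field size → organic matter → hail damage → drainage quality; to soil nitrogen via field size → planting date → soil nitrogen); soil compaction (to drainage quality via soil compaction → organic matter → hail damage → drainage quality; to soil nitrogen via soil compaction → tillage intensity → pesticide application → planting date → soil nitrogen); soil pH (to drainage quality via soil pH → hail damage → drainage quality; to soil nitrogen via soil pH → tillage intensity → pesticide application → planting date → soil nitrogen).
Every other variable lacks a causal path to at least one of drainage quality and soil nitrogen.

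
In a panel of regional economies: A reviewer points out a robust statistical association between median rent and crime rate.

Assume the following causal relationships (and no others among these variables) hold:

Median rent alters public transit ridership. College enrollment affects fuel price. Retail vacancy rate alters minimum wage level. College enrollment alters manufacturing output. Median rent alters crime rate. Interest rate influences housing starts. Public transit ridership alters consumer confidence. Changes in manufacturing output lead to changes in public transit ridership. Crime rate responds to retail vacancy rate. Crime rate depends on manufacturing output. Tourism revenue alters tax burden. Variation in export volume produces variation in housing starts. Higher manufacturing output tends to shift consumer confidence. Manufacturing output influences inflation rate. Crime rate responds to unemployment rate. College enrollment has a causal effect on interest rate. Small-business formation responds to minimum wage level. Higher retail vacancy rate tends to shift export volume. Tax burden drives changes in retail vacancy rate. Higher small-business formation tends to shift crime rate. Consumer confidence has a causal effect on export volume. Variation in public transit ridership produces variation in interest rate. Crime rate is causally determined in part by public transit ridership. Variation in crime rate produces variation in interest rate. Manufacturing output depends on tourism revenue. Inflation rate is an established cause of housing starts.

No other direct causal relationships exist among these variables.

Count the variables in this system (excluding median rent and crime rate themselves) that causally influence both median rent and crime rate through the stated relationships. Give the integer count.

No listed variable has a causal path to both median rent and crime rate, so there are no common causes.

0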